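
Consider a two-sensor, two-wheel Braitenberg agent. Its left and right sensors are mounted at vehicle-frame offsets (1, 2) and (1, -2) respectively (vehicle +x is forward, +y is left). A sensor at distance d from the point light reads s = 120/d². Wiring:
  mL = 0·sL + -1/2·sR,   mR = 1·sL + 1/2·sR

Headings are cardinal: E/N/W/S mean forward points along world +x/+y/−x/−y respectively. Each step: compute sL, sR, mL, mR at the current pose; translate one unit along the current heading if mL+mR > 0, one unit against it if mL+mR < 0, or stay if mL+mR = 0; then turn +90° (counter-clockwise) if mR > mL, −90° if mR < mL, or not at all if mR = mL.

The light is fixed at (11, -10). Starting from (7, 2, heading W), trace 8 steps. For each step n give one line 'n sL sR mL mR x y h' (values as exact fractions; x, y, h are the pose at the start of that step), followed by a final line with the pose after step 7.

0 24/25 120/221 -60/221 6804/5525 7 2 W
1 12/13 12/17 -6/17 282/221 6 2 S
2 24/37 120/97 -60/97 4548/3589 6 1 E
3 2/3 30/37 -15/37 119/111 7 1 N
4 24/25 120/221 -60/221 6804/5525 7 2 W
5 12/13 12/17 -6/17 282/221 6 2 S
6 24/37 120/97 -60/97 4548/3589 6 1 E
7 2/3 30/37 -15/37 119/111 7 1 N
final 7 2 W

n=0: pose=(7,2,W); sL=24/25, sR=120/221; mL=-60/221, mR=6804/5525; mL+mR=24/25 → advance +1; mR−mL=8304/5525 → turn +1·90°
n=1: pose=(6,2,S); sL=12/13, sR=12/17; mL=-6/17, mR=282/221; mL+mR=12/13 → advance +1; mR−mL=360/221 → turn +1·90°
n=2: pose=(6,1,E); sL=24/37, sR=120/97; mL=-60/97, mR=4548/3589; mL+mR=24/37 → advance +1; mR−mL=6768/3589 → turn +1·90°
n=3: pose=(7,1,N); sL=2/3, sR=30/37; mL=-15/37, mR=119/111; mL+mR=2/3 → advance +1; mR−mL=164/111 → turn +1·90°
n=4: pose=(7,2,W); sL=24/25, sR=120/221; mL=-60/221, mR=6804/5525; mL+mR=24/25 → advance +1; mR−mL=8304/5525 → turn +1·90°
n=5: pose=(6,2,S); sL=12/13, sR=12/17; mL=-6/17, mR=282/221; mL+mR=12/13 → advance +1; mR−mL=360/221 → turn +1·90°
n=6: pose=(6,1,E); sL=24/37, sR=120/97; mL=-60/97, mR=4548/3589; mL+mR=24/37 → advance +1; mR−mL=6768/3589 → turn +1·90°
n=7: pose=(7,1,N); sL=2/3, sR=30/37; mL=-15/37, mR=119/111; mL+mR=2/3 → advance +1; mR−mL=164/111 → turn +1·90°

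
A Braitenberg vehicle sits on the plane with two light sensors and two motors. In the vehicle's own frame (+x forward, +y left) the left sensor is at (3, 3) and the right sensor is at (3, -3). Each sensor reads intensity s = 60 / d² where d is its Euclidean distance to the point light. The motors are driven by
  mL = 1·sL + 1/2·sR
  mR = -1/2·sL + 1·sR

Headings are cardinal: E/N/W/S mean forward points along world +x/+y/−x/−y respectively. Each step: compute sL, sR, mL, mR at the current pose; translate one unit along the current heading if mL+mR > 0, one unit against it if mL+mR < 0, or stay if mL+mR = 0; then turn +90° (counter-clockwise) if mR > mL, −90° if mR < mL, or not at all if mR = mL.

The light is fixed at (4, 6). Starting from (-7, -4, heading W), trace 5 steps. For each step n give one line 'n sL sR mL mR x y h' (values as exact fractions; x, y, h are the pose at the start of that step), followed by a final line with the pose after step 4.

0 12/73 12/49 1026/3577 582/3577 -7 -4 W
1 30/137 6/13 801/1781 627/1781 -8 -4 N
2 20/39 4/15 42/65 2/195 -8 -3 E
3 15/52 3/17 333/884 57/1768 -7 -3 S
4 12/73 12/49 1026/3577 582/3577 -7 -4 W
final -8 -4 N

n=0: pose=(-7,-4,W); sL=12/73, sR=12/49; mL=1026/3577, mR=582/3577; mL+mR=1608/3577 → advance +1; mR−mL=-444/3577 → turn -1·90°
n=1: pose=(-8,-4,N); sL=30/137, sR=6/13; mL=801/1781, mR=627/1781; mL+mR=1428/1781 → advance +1; mR−mL=-174/1781 → turn -1·90°
n=2: pose=(-8,-3,E); sL=20/39, sR=4/15; mL=42/65, mR=2/195; mL+mR=128/195 → advance +1; mR−mL=-124/195 → turn -1·90°
n=3: pose=(-7,-3,S); sL=15/52, sR=3/17; mL=333/884, mR=57/1768; mL+mR=723/1768 → advance +1; mR−mL=-609/1768 → turn -1·90°
n=4: pose=(-7,-4,W); sL=12/73, sR=12/49; mL=1026/3577, mR=582/3577; mL+mR=1608/3577 → advance +1; mR−mL=-444/3577 → turn -1·90°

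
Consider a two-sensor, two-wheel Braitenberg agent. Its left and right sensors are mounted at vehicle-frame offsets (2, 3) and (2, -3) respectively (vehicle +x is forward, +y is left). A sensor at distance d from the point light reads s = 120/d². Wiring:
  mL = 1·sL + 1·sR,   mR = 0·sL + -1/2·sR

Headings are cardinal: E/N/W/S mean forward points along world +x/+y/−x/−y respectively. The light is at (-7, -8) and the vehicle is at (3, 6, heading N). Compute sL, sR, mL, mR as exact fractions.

24/61 24/85 3504/5185 -12/85

left sensor world pos  = (0, 8); dL² = 305
right sensor world pos = (6, 8); dR² = 425
sL = 120/305 = 24/61
sR = 120/425 = 24/85
mL = 1·sL + 1·sR = 3504/5185
mR = 0·sL + -1/2·sR = -12/85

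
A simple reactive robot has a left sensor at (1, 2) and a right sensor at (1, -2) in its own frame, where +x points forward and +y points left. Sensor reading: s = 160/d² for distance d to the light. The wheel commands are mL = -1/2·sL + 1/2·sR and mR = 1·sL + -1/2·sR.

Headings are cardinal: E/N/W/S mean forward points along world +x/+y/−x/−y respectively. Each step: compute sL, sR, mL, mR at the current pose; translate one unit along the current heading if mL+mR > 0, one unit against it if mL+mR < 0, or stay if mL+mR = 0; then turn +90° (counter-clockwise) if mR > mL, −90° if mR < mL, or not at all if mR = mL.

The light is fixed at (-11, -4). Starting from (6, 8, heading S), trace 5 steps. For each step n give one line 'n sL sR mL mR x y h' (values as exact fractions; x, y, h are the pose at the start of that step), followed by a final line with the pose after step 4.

0 80/241 80/173 2720/41693 4200/41693 6 8 S
1 160/493 32/81 1408/39933 5072/39933 6 7 E
2 2/5 5/17 -9/170 43/170 7 7 N
3 160/389 32/97 -1536/37733 9296/37733 7 8 W
4 80/241 80/173 2720/41693 4200/41693 6 8 S
final 6 7 E

n=0: pose=(6,8,S); sL=80/241, sR=80/173; mL=2720/41693, mR=4200/41693; mL+mR=40/241 → advance +1; mR−mL=1480/41693 → turn +1·90°
n=1: pose=(6,7,E); sL=160/493, sR=32/81; mL=1408/39933, mR=5072/39933; mL+mR=80/493 → advance +1; mR−mL=3664/39933 → turn +1·90°
n=2: pose=(7,7,N); sL=2/5, sR=5/17; mL=-9/170, mR=43/170; mL+mR=1/5 → advance +1; mR−mL=26/85 → turn +1·90°
n=3: pose=(7,8,W); sL=160/389, sR=32/97; mL=-1536/37733, mR=9296/37733; mL+mR=80/389 → advance +1; mR−mL=10832/37733 → turn +1·90°
n=4: pose=(6,8,S); sL=80/241, sR=80/173; mL=2720/41693, mR=4200/41693; mL+mR=40/241 → advance +1; mR−mL=1480/41693 → turn +1·90°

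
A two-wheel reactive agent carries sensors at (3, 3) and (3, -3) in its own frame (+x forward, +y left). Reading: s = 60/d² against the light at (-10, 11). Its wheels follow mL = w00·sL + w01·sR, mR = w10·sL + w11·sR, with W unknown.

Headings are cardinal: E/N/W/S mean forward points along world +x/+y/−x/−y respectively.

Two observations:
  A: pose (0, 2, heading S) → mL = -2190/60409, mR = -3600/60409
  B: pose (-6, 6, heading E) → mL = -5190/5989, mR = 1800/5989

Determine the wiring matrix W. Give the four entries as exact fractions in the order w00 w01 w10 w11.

-1 1/2 1/2 -1/2

obs A: pose=(0,2,S) → sL=60/313, sR=60/193, mL=-2190/60409, mR=-3600/60409
obs B: pose=(-6,6,E) → sL=60/53, sR=60/113, mL=-5190/5989, mR=1800/5989
sensor matrix S = [[60/313, 60/193], [60/53, 60/113]]; det S = -90504000/361789501
solve [mL_A; mL_B] = S·[w00; w01] and [mR_A; mR_B] = S·[w10; w11]:
  w00 = -1, w01 = 1/2, w10 = 1/2, w11 = -1/2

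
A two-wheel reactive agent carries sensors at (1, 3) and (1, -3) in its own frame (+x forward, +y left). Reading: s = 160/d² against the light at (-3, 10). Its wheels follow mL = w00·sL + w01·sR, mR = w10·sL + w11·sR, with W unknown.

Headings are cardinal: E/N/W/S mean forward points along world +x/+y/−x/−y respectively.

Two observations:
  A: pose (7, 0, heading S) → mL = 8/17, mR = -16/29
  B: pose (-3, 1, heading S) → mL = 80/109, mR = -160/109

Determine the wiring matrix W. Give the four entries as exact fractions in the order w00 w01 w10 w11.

obs A: pose=(7,0,S) → sL=16/29, sR=16/17, mL=8/17, mR=-16/29
obs B: pose=(-3,1,S) → sL=160/109, sR=160/109, mL=80/109, mR=-160/109
sensor matrix S = [[16/29, 16/17], [160/109, 160/109]]; det S = -30720/53737
solve [mL_A; mL_B] = S·[w00; w01] and [mR_A; mR_B] = S·[w10; w11]:
  w00 = 0, w01 = 1/2, w10 = -1, w11 = 0

0 1/2 -1 0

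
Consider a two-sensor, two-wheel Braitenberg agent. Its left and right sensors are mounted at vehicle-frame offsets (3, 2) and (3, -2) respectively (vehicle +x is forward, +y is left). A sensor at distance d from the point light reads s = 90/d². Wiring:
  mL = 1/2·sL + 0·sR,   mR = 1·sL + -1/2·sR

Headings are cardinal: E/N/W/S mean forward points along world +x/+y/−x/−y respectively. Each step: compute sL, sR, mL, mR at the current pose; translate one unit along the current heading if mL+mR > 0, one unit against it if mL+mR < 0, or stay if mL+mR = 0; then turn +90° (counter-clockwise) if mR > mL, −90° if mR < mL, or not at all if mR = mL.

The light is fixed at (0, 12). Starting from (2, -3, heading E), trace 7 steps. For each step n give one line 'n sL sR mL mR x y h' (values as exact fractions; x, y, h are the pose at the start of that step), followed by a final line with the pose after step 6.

0 45/97 45/157 45/194 9765/30458 2 -3 E
1 18/29 90/169 9/29 1737/4901 3 -3 N
2 45/128 5/8 45/256 5/128 3 -2 W
3 90/121 90/137 45/121 6885/16577 2 -2 N
4 45/113 45/61 45/226 405/13786 2 -1 W
5 90/101 90/109 45/101 5265/11009 1 -1 N
6 9/20 45/52 9/40 9/520 1 0 W
final 0 0 N

n=0: pose=(2,-3,E); sL=45/97, sR=45/157; mL=45/194, mR=9765/30458; mL+mR=8415/15229 → advance +1; mR−mL=1350/15229 → turn +1·90°
n=1: pose=(3,-3,N); sL=18/29, sR=90/169; mL=9/29, mR=1737/4901; mL+mR=3258/4901 → advance +1; mR−mL=216/4901 → turn +1·90°
n=2: pose=(3,-2,W); sL=45/128, sR=5/8; mL=45/256, mR=5/128; mL+mR=55/256 → advance +1; mR−mL=-35/256 → turn -1·90°
n=3: pose=(2,-2,N); sL=90/121, sR=90/137; mL=45/121, mR=6885/16577; mL+mR=13050/16577 → advance +1; mR−mL=720/16577 → turn +1·90°
n=4: pose=(2,-1,W); sL=45/113, sR=45/61; mL=45/226, mR=405/13786; mL+mR=1575/6893 → advance +1; mR−mL=-1170/6893 → turn -1·90°
n=5: pose=(1,-1,N); sL=90/101, sR=90/109; mL=45/101, mR=5265/11009; mL+mR=10170/11009 → advance +1; mR−mL=360/11009 → turn +1·90°
n=6: pose=(1,0,W); sL=9/20, sR=45/52; mL=9/40, mR=9/520; mL+mR=63/260 → advance +1; mR−mL=-27/130 → turn -1·90°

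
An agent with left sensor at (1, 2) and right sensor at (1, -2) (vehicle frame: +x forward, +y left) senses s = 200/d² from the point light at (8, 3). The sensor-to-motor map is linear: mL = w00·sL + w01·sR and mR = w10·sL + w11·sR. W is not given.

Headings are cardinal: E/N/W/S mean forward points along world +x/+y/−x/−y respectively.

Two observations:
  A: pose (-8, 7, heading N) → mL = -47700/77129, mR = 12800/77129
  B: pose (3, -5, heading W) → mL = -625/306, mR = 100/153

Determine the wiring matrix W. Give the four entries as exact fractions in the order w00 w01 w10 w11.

obs A: pose=(-8,7,N) → sL=200/349, sR=200/221, mL=-47700/77129, mR=12800/77129
obs B: pose=(3,-5,W) → sL=25/17, sR=25/9, mL=-625/306, mR=100/153
sensor matrix S = [[200/349, 200/221], [25/17, 25/9]]; det S = 3080000/11800737
solve [mL_A; mL_B] = S·[w00; w01] and [mR_A; mR_B] = S·[w10; w11]:
  w00 = 1/2, w01 = -1, w10 = -1/2, w11 = 1/2

1/2 -1 -1/2 1/2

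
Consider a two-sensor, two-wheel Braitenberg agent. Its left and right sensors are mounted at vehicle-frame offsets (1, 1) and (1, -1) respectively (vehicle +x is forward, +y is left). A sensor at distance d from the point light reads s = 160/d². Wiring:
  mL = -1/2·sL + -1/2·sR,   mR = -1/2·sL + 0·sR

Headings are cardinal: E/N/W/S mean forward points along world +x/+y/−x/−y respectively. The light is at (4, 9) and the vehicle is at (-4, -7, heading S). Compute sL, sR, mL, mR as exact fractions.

left sensor world pos  = (-3, -8); dL² = 338
right sensor world pos = (-5, -8); dR² = 370
sL = 160/338 = 80/169
sR = 160/370 = 16/37
mL = -1/2·sL + -1/2·sR = -2832/6253
mR = -1/2·sL + 0·sR = -40/169

80/169 16/37 -2832/6253 -40/169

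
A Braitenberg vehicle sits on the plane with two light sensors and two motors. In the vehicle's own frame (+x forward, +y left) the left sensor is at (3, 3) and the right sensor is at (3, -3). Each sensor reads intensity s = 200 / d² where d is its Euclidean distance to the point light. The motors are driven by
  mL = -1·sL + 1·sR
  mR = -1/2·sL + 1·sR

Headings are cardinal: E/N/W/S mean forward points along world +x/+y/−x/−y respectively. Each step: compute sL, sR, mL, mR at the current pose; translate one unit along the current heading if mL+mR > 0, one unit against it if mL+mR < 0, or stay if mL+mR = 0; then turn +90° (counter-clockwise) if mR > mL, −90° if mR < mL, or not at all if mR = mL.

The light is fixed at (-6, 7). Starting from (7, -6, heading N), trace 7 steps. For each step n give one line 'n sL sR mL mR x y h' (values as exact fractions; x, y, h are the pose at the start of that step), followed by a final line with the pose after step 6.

n=0: pose=(7,-6,N); sL=1, sR=50/89; mL=-39/89, mR=11/178; mL+mR=-67/178 → advance -1; mR−mL=1/2 → turn +1·90°
n=1: pose=(7,-7,W); sL=200/389, sR=200/221; mL=33600/85969, mR=55700/85969; mL+mR=89300/85969 → advance +1; mR−mL=100/389 → turn +1·90°
n=2: pose=(6,-7,S); sL=100/257, sR=20/37; mL=1440/9509, mR=3290/9509; mL+mR=4730/9509 → advance +1; mR−mL=50/257 → turn +1·90°
n=3: pose=(6,-8,E); sL=200/369, sR=200/549; mL=-4000/22509, mR=700/7503; mL+mR=-1900/22509 → advance -1; mR−mL=100/369 → turn +1·90°
n=4: pose=(5,-8,N); sL=25/26, sR=10/17; mL=-165/442, mR=95/884; mL+mR=-235/884 → advance -1; mR−mL=25/52 → turn +1·90°
n=5: pose=(5,-9,W); sL=8/17, sR=200/233; mL=1536/3961, mR=2468/3961; mL+mR=4004/3961 → advance +1; mR−mL=4/17 → turn +1·90°
n=6: pose=(4,-9,S); sL=20/53, sR=20/41; mL=240/2173, mR=650/2173; mL+mR=890/2173 → advance +1; mR−mL=10/53 → turn +1·90°

0 1 50/89 -39/89 11/178 7 -6 N
1 200/389 200/221 33600/85969 55700/85969 7 -7 W
2 100/257 20/37 1440/9509 3290/9509 6 -7 S
3 200/369 200/549 -4000/22509 700/7503 6 -8 E
4 25/26 10/17 -165/442 95/884 5 -8 N
5 8/17 200/233 1536/3961 2468/3961 5 -9 W
6 20/53 20/41 240/2173 650/2173 4 -9 S
final 4 -10 E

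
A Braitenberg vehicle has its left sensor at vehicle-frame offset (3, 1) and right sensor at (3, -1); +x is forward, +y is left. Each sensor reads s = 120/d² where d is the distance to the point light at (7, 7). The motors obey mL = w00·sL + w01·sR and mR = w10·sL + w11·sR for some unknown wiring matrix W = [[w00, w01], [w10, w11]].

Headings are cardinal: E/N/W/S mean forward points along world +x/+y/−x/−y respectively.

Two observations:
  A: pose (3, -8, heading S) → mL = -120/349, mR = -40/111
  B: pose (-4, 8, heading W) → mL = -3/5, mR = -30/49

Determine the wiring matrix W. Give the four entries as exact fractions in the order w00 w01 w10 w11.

obs A: pose=(3,-8,S) → sL=40/111, sR=120/349, mL=-120/349, mR=-40/111
obs B: pose=(-4,8,W) → sL=30/49, sR=3/5, mL=-3/5, mR=-30/49
sensor matrix S = [[40/111, 120/349], [30/49, 3/5]]; det S = 3608/632737
solve [mL_A; mL_B] = S·[w00; w01] and [mR_A; mR_B] = S·[w10; w11]:
  w00 = 0, w01 = -1, w10 = -1, w11 = 0

0 -1 -1 0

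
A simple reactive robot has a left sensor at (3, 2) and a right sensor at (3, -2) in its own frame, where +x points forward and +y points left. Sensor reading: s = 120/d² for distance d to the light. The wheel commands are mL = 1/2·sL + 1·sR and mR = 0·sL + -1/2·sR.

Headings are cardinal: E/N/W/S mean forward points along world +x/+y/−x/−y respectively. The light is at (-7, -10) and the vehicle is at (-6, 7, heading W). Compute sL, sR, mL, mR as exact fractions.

120/229 24/73 9876/16717 -12/73

left sensor world pos  = (-9, 5); dL² = 229
right sensor world pos = (-9, 9); dR² = 365
sL = 120/229 = 120/229
sR = 120/365 = 24/73
mL = 1/2·sL + 1·sR = 9876/16717
mR = 0·sL + -1/2·sR = -12/73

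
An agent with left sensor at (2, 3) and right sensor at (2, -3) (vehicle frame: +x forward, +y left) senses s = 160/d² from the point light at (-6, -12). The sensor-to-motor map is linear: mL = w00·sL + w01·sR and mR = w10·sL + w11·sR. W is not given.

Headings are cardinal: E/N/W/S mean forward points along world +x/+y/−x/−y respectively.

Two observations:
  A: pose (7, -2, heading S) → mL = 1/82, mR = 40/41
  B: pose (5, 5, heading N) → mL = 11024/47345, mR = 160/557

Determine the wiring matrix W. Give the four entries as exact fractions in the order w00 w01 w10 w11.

1 -1/2 0 1

obs A: pose=(7,-2,S) → sL=1/2, sR=40/41, mL=1/82, mR=40/41
obs B: pose=(5,5,N) → sL=32/85, sR=160/557, mL=11024/47345, mR=160/557
sensor matrix S = [[1/2, 40/41], [32/85, 160/557]]; det S = -86832/388229
solve [mL_A; mL_B] = S·[w00; w01] and [mR_A; mR_B] = S·[w10; w11]:
  w00 = 1, w01 = -1/2, w10 = 0, w11 = 1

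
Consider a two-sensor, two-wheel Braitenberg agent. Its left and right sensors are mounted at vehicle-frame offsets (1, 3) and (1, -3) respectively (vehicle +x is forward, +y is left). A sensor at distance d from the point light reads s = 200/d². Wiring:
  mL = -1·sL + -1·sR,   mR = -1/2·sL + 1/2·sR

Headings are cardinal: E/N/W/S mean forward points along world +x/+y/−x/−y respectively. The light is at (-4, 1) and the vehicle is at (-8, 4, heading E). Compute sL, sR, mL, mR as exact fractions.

left sensor world pos  = (-7, 7); dL² = 45
right sensor world pos = (-7, 1); dR² = 9
sL = 200/45 = 40/9
sR = 200/9 = 200/9
mL = -1·sL + -1·sR = -80/3
mR = -1/2·sL + 1/2·sR = 80/9

40/9 200/9 -80/3 80/9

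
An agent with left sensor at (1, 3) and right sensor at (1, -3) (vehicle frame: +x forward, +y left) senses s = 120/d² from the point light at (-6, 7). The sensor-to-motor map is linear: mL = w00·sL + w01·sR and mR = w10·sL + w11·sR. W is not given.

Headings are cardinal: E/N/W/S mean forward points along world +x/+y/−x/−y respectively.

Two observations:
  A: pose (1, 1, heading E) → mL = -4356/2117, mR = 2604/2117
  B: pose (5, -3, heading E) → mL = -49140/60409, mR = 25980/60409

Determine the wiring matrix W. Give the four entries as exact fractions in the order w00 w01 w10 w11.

obs A: pose=(1,1,E) → sL=120/73, sR=24/29, mL=-4356/2117, mR=2604/2117
obs B: pose=(5,-3,E) → sL=120/193, sR=120/313, mL=-49140/60409, mR=25980/60409
sensor matrix S = [[120/73, 24/29], [120/193, 120/313]]; det S = 14791680/127885853
solve [mL_A; mL_B] = S·[w00; w01] and [mR_A; mR_B] = S·[w10; w11]:
  w00 = -1, w01 = -1/2, w10 = 1, w11 = -1/2

-1 -1/2 1 -1/2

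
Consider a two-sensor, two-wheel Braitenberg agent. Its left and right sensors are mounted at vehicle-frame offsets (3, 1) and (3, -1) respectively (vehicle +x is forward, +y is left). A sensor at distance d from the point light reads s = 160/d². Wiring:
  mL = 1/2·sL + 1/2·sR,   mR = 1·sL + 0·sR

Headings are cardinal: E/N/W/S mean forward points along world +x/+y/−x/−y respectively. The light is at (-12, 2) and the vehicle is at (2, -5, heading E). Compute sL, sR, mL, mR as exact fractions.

32/65 160/353 10848/22945 32/65

left sensor world pos  = (5, -4); dL² = 325
right sensor world pos = (5, -6); dR² = 353
sL = 160/325 = 32/65
sR = 160/353 = 160/353
mL = 1/2·sL + 1/2·sR = 10848/22945
mR = 1·sL + 0·sR = 32/65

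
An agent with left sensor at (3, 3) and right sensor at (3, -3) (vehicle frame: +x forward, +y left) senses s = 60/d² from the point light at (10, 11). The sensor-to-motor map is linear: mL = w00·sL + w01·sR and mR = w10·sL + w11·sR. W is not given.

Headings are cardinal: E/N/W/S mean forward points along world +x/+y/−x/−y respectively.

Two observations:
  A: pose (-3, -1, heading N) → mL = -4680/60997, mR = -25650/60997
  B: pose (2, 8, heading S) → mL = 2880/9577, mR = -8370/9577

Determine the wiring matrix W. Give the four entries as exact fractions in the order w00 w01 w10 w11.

obs A: pose=(-3,-1,N) → sL=60/337, sR=60/181, mL=-4680/60997, mR=-25650/60997
obs B: pose=(2,8,S) → sL=60/61, sR=60/157, mL=2880/9577, mR=-8370/9577
sensor matrix S = [[60/337, 60/181], [60/61, 60/157]]; det S = -150724800/584168269
solve [mL_A; mL_B] = S·[w00; w01] and [mR_A; mR_B] = S·[w10; w11]:
  w00 = 1/2, w01 = -1/2, w10 = -1/2, w11 = -1

1/2 -1/2 -1/2 -1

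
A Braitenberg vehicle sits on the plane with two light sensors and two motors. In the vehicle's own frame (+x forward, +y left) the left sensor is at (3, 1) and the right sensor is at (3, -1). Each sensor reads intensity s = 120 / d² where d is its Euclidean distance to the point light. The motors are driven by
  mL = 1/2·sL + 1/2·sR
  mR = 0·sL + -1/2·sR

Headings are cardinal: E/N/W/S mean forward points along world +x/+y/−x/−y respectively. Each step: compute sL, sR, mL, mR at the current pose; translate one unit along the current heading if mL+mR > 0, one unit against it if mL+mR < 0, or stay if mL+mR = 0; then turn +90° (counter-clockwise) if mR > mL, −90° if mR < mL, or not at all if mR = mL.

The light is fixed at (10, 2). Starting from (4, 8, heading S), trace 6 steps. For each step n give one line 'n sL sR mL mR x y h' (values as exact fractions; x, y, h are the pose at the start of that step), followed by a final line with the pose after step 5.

n=0: pose=(4,8,S); sL=60/17, sR=60/29; mL=1380/493, mR=-30/29; mL+mR=30/17 → advance +1; mR−mL=-1890/493 → turn -1·90°
n=1: pose=(4,7,W); sL=120/97, sR=40/39; mL=4280/3783, mR=-20/39; mL+mR=60/97 → advance +1; mR−mL=-6220/3783 → turn -1·90°
n=2: pose=(3,7,N); sL=15/16, sR=6/5; mL=171/160, mR=-3/5; mL+mR=15/32 → advance +1; mR−mL=-267/160 → turn -1·90°
n=3: pose=(3,8,E); sL=24/13, sR=120/41; mL=1272/533, mR=-60/41; mL+mR=12/13 → advance +1; mR−mL=-2052/533 → turn -1·90°
n=4: pose=(4,8,S); sL=60/17, sR=60/29; mL=1380/493, mR=-30/29; mL+mR=30/17 → advance +1; mR−mL=-1890/493 → turn -1·90°
n=5: pose=(4,7,W); sL=120/97, sR=40/39; mL=4280/3783, mR=-20/39; mL+mR=60/97 → advance +1; mR−mL=-6220/3783 → turn -1·90°

0 60/17 60/29 1380/493 -30/29 4 8 S
1 120/97 40/39 4280/3783 -20/39 4 7 W
2 15/16 6/5 171/160 -3/5 3 7 N
3 24/13 120/41 1272/533 -60/41 3 8 E
4 60/17 60/29 1380/493 -30/29 4 8 S
5 120/97 40/39 4280/3783 -20/39 4 7 W
final 3 7 N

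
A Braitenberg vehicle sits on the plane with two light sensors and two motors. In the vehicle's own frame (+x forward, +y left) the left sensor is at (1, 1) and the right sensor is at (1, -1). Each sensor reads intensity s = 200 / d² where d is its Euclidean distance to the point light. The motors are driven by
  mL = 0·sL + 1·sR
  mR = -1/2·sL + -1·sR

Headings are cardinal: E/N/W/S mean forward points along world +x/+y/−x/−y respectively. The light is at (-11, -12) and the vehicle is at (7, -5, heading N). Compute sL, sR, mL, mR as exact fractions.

200/353 8/17 8/17 -4524/6001

left sensor world pos  = (6, -4); dL² = 353
right sensor world pos = (8, -4); dR² = 425
sL = 200/353 = 200/353
sR = 200/425 = 8/17
mL = 0·sL + 1·sR = 8/17
mR = -1/2·sL + -1·sR = -4524/6001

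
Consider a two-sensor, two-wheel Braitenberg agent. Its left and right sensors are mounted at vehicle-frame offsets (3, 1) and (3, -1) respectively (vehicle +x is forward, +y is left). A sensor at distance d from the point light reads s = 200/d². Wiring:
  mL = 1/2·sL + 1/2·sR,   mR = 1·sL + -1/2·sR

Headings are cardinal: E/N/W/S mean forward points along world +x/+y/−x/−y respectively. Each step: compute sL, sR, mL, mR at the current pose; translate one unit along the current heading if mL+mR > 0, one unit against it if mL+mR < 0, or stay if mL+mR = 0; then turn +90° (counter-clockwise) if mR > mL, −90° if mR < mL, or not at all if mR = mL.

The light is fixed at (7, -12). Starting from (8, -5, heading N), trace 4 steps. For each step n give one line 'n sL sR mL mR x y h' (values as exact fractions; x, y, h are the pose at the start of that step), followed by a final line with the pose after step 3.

n=0: pose=(8,-5,N); sL=2, sR=25/13; mL=51/26, mR=27/26; mL+mR=3 → advance +1; mR−mL=-12/13 → turn -1·90°
n=1: pose=(8,-4,E); sL=200/97, sR=40/13; mL=3240/1261, mR=660/1261; mL+mR=300/97 → advance +1; mR−mL=-2580/1261 → turn -1·90°
n=2: pose=(9,-4,S); sL=100/17, sR=100/13; mL=1500/221, mR=450/221; mL+mR=150/17 → advance +1; mR−mL=-1050/221 → turn -1·90°
n=3: pose=(9,-5,W); sL=200/37, sR=40/13; mL=2040/481, mR=1860/481; mL+mR=300/37 → advance +1; mR−mL=-180/481 → turn -1·90°

0 2 25/13 51/26 27/26 8 -5 N
1 200/97 40/13 3240/1261 660/1261 8 -4 E
2 100/17 100/13 1500/221 450/221 9 -4 S
3 200/37 40/13 2040/481 1860/481 9 -5 W
final 8 -5 N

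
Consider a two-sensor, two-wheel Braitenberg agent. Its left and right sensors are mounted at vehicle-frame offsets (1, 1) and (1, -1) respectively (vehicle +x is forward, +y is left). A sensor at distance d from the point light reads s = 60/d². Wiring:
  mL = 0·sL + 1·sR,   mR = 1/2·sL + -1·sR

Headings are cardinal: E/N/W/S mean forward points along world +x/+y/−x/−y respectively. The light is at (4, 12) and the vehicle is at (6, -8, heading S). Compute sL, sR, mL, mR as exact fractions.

2/15 30/221 30/221 -229/3315

left sensor world pos  = (7, -9); dL² = 450
right sensor world pos = (5, -9); dR² = 442
sL = 60/450 = 2/15
sR = 60/442 = 30/221
mL = 0·sL + 1·sR = 30/221
mR = 1/2·sL + -1·sR = -229/3315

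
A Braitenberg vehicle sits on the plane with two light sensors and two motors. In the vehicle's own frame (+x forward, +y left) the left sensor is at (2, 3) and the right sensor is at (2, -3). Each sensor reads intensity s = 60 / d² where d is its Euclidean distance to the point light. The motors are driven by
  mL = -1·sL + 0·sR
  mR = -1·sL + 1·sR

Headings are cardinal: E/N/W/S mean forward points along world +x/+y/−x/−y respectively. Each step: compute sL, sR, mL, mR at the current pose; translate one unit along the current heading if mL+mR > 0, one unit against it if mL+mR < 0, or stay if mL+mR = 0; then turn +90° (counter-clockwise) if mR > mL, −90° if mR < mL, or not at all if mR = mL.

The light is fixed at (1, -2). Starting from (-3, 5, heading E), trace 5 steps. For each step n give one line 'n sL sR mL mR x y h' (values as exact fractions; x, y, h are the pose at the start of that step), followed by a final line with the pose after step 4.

0 15/26 3 -15/26 63/26 -3 5 E
1 20/39 20/27 -20/39 80/351 -2 5 N
2 30/17 30/53 -30/17 -1080/901 -2 4 W
3 60/17 60/41 -60/17 -1440/697 -1 4 S
4 3/5 15/4 -3/5 63/20 -1 5 E
final 0 5 N

n=0: pose=(-3,5,E); sL=15/26, sR=3; mL=-15/26, mR=63/26; mL+mR=24/13 → advance +1; mR−mL=3 → turn +1·90°
n=1: pose=(-2,5,N); sL=20/39, sR=20/27; mL=-20/39, mR=80/351; mL+mR=-100/351 → advance -1; mR−mL=20/27 → turn +1·90°
n=2: pose=(-2,4,W); sL=30/17, sR=30/53; mL=-30/17, mR=-1080/901; mL+mR=-2670/901 → advance -1; mR−mL=30/53 → turn +1·90°
n=3: pose=(-1,4,S); sL=60/17, sR=60/41; mL=-60/17, mR=-1440/697; mL+mR=-3900/697 → advance -1; mR−mL=60/41 → turn +1·90°
n=4: pose=(-1,5,E); sL=3/5, sR=15/4; mL=-3/5, mR=63/20; mL+mR=51/20 → advance +1; mR−mL=15/4 → turn +1·90°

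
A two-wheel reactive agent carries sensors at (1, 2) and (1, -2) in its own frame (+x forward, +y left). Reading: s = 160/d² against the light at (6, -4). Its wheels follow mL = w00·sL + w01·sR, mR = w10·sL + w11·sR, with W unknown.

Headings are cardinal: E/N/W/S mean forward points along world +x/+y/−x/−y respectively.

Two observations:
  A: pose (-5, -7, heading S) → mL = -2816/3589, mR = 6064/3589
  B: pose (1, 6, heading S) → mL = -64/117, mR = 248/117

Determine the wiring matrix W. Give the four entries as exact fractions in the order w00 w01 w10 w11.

obs A: pose=(-5,-7,S) → sL=160/97, sR=32/37, mL=-2816/3589, mR=6064/3589
obs B: pose=(1,6,S) → sL=16/9, sR=16/13, mL=-64/117, mR=248/117
sensor matrix S = [[160/97, 32/37], [16/9, 16/13]]; det S = 206848/419913
solve [mL_A; mL_B] = S·[w00; w01] and [mR_A; mR_B] = S·[w10; w11]:
  w00 = -1, w01 = 1, w10 = 1/2, w11 = 1

-1 1 1/2 1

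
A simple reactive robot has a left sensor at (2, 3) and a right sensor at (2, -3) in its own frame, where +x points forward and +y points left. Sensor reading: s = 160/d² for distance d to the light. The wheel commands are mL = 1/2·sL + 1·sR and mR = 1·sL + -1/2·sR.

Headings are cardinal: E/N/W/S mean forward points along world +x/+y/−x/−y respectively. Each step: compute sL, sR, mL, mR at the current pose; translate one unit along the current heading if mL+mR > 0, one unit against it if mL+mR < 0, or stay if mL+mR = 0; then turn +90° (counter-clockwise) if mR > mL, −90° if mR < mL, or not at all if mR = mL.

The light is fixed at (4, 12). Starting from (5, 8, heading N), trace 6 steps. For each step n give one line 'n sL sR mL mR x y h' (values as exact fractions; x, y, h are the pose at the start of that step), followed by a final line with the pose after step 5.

0 20 8 18 16 5 8 N
1 160/9 32/9 112/9 16 5 9 E
2 80 80/13 600/13 1000/13 6 9 N
3 32/5 160 816/5 -368/5 6 10 W
4 40 10 30 35 5 10 N
5 160/17 32 624/17 -112/17 5 11 W
final 4 11 N

n=0: pose=(5,8,N); sL=20, sR=8; mL=18, mR=16; mL+mR=34 → advance +1; mR−mL=-2 → turn -1·90°
n=1: pose=(5,9,E); sL=160/9, sR=32/9; mL=112/9, mR=16; mL+mR=256/9 → advance +1; mR−mL=32/9 → turn +1·90°
n=2: pose=(6,9,N); sL=80, sR=80/13; mL=600/13, mR=1000/13; mL+mR=1600/13 → advance +1; mR−mL=400/13 → turn +1·90°
n=3: pose=(6,10,W); sL=32/5, sR=160; mL=816/5, mR=-368/5; mL+mR=448/5 → advance +1; mR−mL=-1184/5 → turn -1·90°
n=4: pose=(5,10,N); sL=40, sR=10; mL=30, mR=35; mL+mR=65 → advance +1; mR−mL=5 → turn +1·90°
n=5: pose=(5,11,W); sL=160/17, sR=32; mL=624/17, mR=-112/17; mL+mR=512/17 → advance +1; mR−mL=-736/17 → turn -1·90°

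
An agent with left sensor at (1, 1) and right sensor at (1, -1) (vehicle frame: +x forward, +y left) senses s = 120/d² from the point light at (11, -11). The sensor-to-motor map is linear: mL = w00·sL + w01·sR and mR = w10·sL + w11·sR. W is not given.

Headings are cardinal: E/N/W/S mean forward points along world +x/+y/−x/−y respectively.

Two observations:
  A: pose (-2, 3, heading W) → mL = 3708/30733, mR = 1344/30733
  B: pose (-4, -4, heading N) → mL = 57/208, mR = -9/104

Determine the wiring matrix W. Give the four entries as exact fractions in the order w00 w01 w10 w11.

obs A: pose=(-2,3,W) → sL=24/73, sR=120/421, mL=3708/30733, mR=1344/30733
obs B: pose=(-4,-4,N) → sL=3/8, sR=6/13, mL=57/208, mR=-9/104
sensor matrix S = [[24/73, 120/421], [3/8, 6/13]]; det S = 17919/399529
solve [mL_A; mL_B] = S·[w00; w01] and [mR_A; mR_B] = S·[w10; w11]:
  w00 = -1/2, w01 = 1, w10 = 1, w11 = -1

-1/2 1 1 -1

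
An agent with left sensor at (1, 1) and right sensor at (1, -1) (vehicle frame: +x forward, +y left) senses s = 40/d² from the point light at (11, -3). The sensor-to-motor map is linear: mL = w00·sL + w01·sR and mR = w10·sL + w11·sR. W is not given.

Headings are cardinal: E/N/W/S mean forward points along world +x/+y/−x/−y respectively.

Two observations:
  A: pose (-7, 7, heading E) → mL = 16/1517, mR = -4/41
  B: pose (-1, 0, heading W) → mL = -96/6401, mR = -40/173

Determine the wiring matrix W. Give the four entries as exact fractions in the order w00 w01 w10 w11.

-1 1 -1 0

obs A: pose=(-7,7,E) → sL=4/41, sR=4/37, mL=16/1517, mR=-4/41
obs B: pose=(-1,0,W) → sL=40/173, sR=8/37, mL=-96/6401, mR=-40/173
sensor matrix S = [[4/41, 4/37], [40/173, 8/37]]; det S = -1024/262441
solve [mL_A; mL_B] = S·[w00; w01] and [mR_A; mR_B] = S·[w10; w11]:
  w00 = -1, w01 = 1, w10 = -1, w11 = 0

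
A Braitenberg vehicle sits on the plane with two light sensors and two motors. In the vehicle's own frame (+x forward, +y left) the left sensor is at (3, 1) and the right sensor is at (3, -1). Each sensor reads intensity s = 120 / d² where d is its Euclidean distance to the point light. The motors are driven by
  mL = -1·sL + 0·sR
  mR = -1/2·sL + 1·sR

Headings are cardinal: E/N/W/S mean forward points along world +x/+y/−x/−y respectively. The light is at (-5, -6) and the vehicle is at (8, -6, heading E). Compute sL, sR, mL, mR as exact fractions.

120/257 120/257 -120/257 60/257

left sensor world pos  = (11, -5); dL² = 257
right sensor world pos = (11, -7); dR² = 257
sL = 120/257 = 120/257
sR = 120/257 = 120/257
mL = -1·sL + 0·sR = -120/257
mR = -1/2·sL + 1·sR = 60/257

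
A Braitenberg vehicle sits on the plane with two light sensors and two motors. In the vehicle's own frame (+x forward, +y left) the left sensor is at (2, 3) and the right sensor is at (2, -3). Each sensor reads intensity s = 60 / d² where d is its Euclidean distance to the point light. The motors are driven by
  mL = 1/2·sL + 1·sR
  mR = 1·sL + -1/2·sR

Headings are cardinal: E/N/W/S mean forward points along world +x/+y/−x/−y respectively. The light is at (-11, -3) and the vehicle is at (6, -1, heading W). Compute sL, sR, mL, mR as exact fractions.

left sensor world pos  = (4, -4); dL² = 226
right sensor world pos = (4, 2); dR² = 250
sL = 60/226 = 30/113
sR = 60/250 = 6/25
mL = 1/2·sL + 1·sR = 1053/2825
mR = 1·sL + -1/2·sR = 411/2825

30/113 6/25 1053/2825 411/2825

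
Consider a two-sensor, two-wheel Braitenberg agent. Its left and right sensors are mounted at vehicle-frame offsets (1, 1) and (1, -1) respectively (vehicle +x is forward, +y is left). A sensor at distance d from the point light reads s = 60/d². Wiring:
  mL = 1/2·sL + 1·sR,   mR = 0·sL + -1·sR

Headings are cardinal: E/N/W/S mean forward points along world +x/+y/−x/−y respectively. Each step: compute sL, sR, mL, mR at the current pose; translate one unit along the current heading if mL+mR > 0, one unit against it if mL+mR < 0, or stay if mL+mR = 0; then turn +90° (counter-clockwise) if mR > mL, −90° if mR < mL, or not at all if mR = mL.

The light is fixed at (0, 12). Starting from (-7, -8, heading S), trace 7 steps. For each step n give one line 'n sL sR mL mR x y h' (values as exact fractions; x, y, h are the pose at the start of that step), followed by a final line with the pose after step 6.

0 20/159 12/101 2918/16059 -12/101 -7 -8 S
1 15/137 15/116 2925/15892 -15/116 -7 -9 W
2 60/481 60/449 42330/215969 -60/449 -8 -9 N
3 6/41 6/49 393/2009 -6/49 -8 -8 E
4 20/159 12/101 2918/16059 -12/101 -7 -8 S
5 15/137 15/116 2925/15892 -15/116 -7 -9 W
6 60/481 60/449 42330/215969 -60/449 -8 -9 N
final -8 -8 E

n=0: pose=(-7,-8,S); sL=20/159, sR=12/101; mL=2918/16059, mR=-12/101; mL+mR=10/159 → advance +1; mR−mL=-4826/16059 → turn -1·90°
n=1: pose=(-7,-9,W); sL=15/137, sR=15/116; mL=2925/15892, mR=-15/116; mL+mR=15/274 → advance +1; mR−mL=-1245/3973 → turn -1·90°
n=2: pose=(-8,-9,N); sL=60/481, sR=60/449; mL=42330/215969, mR=-60/449; mL+mR=30/481 → advance +1; mR−mL=-71190/215969 → turn -1·90°
n=3: pose=(-8,-8,E); sL=6/41, sR=6/49; mL=393/2009, mR=-6/49; mL+mR=3/41 → advance +1; mR−mL=-639/2009 → turn -1·90°
n=4: pose=(-7,-8,S); sL=20/159, sR=12/101; mL=2918/16059, mR=-12/101; mL+mR=10/159 → advance +1; mR−mL=-4826/16059 → turn -1·90°
n=5: pose=(-7,-9,W); sL=15/137, sR=15/116; mL=2925/15892, mR=-15/116; mL+mR=15/274 → advance +1; mR−mL=-1245/3973 → turn -1·90°
n=6: pose=(-8,-9,N); sL=60/481, sR=60/449; mL=42330/215969, mR=-60/449; mL+mR=30/481 → advance +1; mR−mL=-71190/215969 → turn -1·90°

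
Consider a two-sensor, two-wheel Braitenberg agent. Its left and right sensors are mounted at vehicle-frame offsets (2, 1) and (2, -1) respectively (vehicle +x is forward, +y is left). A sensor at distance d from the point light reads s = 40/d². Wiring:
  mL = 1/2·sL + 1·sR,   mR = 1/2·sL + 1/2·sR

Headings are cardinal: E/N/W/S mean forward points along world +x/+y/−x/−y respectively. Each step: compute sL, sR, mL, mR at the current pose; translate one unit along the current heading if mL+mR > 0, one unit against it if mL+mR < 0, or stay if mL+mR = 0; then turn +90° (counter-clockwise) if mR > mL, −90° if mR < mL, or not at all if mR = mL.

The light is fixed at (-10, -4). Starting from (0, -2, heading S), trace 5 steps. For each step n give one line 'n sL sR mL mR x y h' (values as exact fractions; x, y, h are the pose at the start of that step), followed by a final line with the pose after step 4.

0 40/121 40/81 6460/9801 4040/9801 0 -2 S
1 5/8 10/17 245/272 165/272 0 -3 W
2 40/73 40/109 5100/7957 3640/7957 -1 -3 N
3 4/13 20/61 382/793 252/793 -1 -2 E
4 40/121 40/81 6460/9801 4040/9801 0 -2 S
final 0 -3 W

n=0: pose=(0,-2,S); sL=40/121, sR=40/81; mL=6460/9801, mR=4040/9801; mL+mR=3500/3267 → advance +1; mR−mL=-20/81 → turn -1·90°
n=1: pose=(0,-3,W); sL=5/8, sR=10/17; mL=245/272, mR=165/272; mL+mR=205/136 → advance +1; mR−mL=-5/17 → turn -1·90°
n=2: pose=(-1,-3,N); sL=40/73, sR=40/109; mL=5100/7957, mR=3640/7957; mL+mR=8740/7957 → advance +1; mR−mL=-20/109 → turn -1·90°
n=3: pose=(-1,-2,E); sL=4/13, sR=20/61; mL=382/793, mR=252/793; mL+mR=634/793 → advance +1; mR−mL=-10/61 → turn -1·90°
n=4: pose=(0,-2,S); sL=40/121, sR=40/81; mL=6460/9801, mR=4040/9801; mL+mR=3500/3267 → advance +1; mR−mL=-20/81 → turn -1·90°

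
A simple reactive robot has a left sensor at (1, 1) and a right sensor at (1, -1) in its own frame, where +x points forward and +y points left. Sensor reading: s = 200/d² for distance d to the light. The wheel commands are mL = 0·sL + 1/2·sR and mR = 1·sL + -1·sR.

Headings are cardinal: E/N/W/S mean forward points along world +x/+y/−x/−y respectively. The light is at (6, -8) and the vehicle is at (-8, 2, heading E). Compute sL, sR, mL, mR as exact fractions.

left sensor world pos  = (-7, 3); dL² = 290
right sensor world pos = (-7, 1); dR² = 250
sL = 200/290 = 20/29
sR = 200/250 = 4/5
mL = 0·sL + 1/2·sR = 2/5
mR = 1·sL + -1·sR = -16/145

20/29 4/5 2/5 -16/145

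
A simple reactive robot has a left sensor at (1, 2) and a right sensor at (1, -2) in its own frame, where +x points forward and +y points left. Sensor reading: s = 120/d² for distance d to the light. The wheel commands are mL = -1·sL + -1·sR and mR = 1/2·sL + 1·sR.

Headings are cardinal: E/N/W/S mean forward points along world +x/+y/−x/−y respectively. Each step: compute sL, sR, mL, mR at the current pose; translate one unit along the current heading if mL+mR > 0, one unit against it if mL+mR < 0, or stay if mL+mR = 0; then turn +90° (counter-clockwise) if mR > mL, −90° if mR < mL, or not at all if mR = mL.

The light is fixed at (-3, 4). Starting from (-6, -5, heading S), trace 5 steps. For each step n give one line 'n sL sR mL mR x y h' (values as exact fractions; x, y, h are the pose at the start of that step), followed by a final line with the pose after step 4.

n=0: pose=(-6,-5,S); sL=120/101, sR=24/25; mL=-5424/2525, mR=3924/2525; mL+mR=-60/101 → advance -1; mR−mL=9348/2525 → turn +1·90°
n=1: pose=(-6,-4,E); sL=3, sR=15/13; mL=-54/13, mR=69/26; mL+mR=-3/2 → advance -1; mR−mL=177/26 → turn +1·90°
n=2: pose=(-7,-4,N); sL=24/17, sR=120/53; mL=-3312/901, mR=2676/901; mL+mR=-12/17 → advance -1; mR−mL=5988/901 → turn +1·90°
n=3: pose=(-7,-5,W); sL=60/73, sR=60/37; mL=-6600/2701, mR=5490/2701; mL+mR=-30/73 → advance -1; mR−mL=12090/2701 → turn +1·90°
n=4: pose=(-6,-5,S); sL=120/101, sR=24/25; mL=-5424/2525, mR=3924/2525; mL+mR=-60/101 → advance -1; mR−mL=9348/2525 → turn +1·90°

0 120/101 24/25 -5424/2525 3924/2525 -6 -5 S
1 3 15/13 -54/13 69/26 -6 -4 E
2 24/17 120/53 -3312/901 2676/901 -7 -4 N
3 60/73 60/37 -6600/2701 5490/2701 -7 -5 W
4 120/101 24/25 -5424/2525 3924/2525 -6 -5 S
final -6 -4 E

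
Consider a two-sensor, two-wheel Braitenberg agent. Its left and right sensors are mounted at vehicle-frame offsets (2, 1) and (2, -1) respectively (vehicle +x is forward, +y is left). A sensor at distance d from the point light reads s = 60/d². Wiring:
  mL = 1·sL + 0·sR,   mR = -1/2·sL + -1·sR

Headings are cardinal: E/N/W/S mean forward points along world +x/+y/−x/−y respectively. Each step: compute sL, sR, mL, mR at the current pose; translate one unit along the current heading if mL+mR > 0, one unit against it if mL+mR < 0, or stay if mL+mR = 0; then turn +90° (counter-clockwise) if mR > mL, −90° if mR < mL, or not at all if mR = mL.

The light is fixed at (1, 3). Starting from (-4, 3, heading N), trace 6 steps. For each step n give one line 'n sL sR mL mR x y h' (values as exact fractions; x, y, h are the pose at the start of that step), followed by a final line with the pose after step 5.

n=0: pose=(-4,3,N); sL=3/2, sR=3; mL=3/2, mR=-15/4; mL+mR=-9/4 → advance -1; mR−mL=-21/4 → turn -1·90°
n=1: pose=(-4,2,E); sL=20/3, sR=60/13; mL=20/3, mR=-310/39; mL+mR=-50/39 → advance -1; mR−mL=-190/13 → turn -1·90°
n=2: pose=(-5,2,S); sL=30/17, sR=30/29; mL=30/17, mR=-945/493; mL+mR=-75/493 → advance -1; mR−mL=-1815/493 → turn -1·90°
n=3: pose=(-5,3,W); sL=12/13, sR=12/13; mL=12/13, mR=-18/13; mL+mR=-6/13 → advance -1; mR−mL=-30/13 → turn -1·90°
n=4: pose=(-4,3,N); sL=3/2, sR=3; mL=3/2, mR=-15/4; mL+mR=-9/4 → advance -1; mR−mL=-21/4 → turn -1·90°
n=5: pose=(-4,2,E); sL=20/3, sR=60/13; mL=20/3, mR=-310/39; mL+mR=-50/39 → advance -1; mR−mL=-190/13 → turn -1·90°

0 3/2 3 3/2 -15/4 -4 3 N
1 20/3 60/13 20/3 -310/39 -4 2 E
2 30/17 30/29 30/17 -945/493 -5 2 S
3 12/13 12/13 12/13 -18/13 -5 3 W
4 3/2 3 3/2 -15/4 -4 3 N
5 20/3 60/13 20/3 -310/39 -4 2 E
final -5 2 S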